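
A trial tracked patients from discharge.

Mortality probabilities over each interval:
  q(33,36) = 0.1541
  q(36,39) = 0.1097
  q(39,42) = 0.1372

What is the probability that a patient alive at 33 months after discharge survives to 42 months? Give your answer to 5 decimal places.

0.64978

Survival from 33 to 42 is the product of surviving each interval: (1 − 0.1541) × (1 − 0.1097) × (1 − 0.1372).
= 0.8459 × 0.8903 × 0.8628 = 0.649779.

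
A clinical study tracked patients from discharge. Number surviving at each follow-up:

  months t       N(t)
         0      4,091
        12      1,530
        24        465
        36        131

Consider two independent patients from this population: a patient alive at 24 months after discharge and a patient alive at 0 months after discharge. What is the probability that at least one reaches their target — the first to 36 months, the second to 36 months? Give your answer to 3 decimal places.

p₁ = N(36)/N(24) = 131/465 = 0.281720; p₂ = N(36)/N(0) = 131/4,091 = 0.032022.
P(at least one) = 1 − (1−p₁)(1−p₂) = 1 − 0.718280 × 0.967978 = 0.304721.

0.305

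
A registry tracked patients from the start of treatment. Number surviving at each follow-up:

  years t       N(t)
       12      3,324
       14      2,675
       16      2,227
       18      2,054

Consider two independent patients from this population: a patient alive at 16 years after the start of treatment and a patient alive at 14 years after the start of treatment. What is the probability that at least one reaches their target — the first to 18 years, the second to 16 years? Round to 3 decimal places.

p₁ = N(18)/N(16) = 2,054/2,227 = 0.922317; p₂ = N(16)/N(14) = 2,227/2,675 = 0.832523.
P(at least one) = 1 − (1−p₁)(1−p₂) = 1 − 0.077683 × 0.167477 = 0.986990.

0.987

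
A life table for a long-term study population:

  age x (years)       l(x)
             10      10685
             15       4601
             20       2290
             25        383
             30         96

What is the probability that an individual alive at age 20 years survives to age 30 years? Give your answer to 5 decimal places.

The conditional survival probability is l(30)/l(20) = 96/2290 = 0.041921.

0.04192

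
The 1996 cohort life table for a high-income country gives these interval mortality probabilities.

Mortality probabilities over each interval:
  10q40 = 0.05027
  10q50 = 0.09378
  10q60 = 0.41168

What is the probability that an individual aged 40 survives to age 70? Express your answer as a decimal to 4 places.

The overall survival probability is (1 − 0.05027) × (1 − 0.09378) × (1 − 0.41168).
= 0.94973 × 0.90622 × 0.58832 = 0.506346.

0.5063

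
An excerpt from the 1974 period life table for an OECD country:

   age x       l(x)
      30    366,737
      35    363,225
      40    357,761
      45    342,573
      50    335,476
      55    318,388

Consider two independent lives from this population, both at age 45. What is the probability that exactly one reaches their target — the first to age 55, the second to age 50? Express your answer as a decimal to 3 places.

0.088

p₁ = l(55)/l(45) = 318,388/342,573 = 0.929402; p₂ = l(50)/l(45) = 335,476/342,573 = 0.979283.
P(exactly one) = p₁(1−p₂) + (1−p₁)p₂ = 0.019254 + 0.069135 = 0.088390.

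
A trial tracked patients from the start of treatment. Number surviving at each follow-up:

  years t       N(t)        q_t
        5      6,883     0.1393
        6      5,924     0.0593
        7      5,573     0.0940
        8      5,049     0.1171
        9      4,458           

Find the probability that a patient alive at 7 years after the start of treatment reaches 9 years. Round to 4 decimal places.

The conditional survival probability is N(9)/N(7) = 4,458/5,573 = 0.799928.

0.7999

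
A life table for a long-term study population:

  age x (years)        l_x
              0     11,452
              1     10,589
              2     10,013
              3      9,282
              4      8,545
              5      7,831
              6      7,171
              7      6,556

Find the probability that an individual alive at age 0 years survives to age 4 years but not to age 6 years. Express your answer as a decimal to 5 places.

This is the probability of reaching 4 but not 6, conditional on being alive at 0: (l_4 − l_6) / l_0.
= (8,545 − 7,171) / 11,452 = 1,374 / 11,452 = 0.119979.

0.11998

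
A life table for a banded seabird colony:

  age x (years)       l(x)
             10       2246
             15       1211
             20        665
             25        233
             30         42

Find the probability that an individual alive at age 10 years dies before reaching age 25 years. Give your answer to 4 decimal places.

P(die before 25 | alive at 10) = 1 − l(25)/l(10) = 1 − 233/2246 = (2013)/2246 = 0.896260.

0.8963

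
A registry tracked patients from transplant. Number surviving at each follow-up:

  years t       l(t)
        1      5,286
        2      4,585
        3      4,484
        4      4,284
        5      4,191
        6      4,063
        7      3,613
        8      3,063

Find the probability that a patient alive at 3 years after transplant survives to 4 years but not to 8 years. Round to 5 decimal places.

0.27230

This is the probability of reaching 4 but not 8, conditional on being alive at 3: (l(4) − l(8)) / l(3).
= (4,284 − 3,063) / 4,484 = 1,221 / 4,484 = 0.272302.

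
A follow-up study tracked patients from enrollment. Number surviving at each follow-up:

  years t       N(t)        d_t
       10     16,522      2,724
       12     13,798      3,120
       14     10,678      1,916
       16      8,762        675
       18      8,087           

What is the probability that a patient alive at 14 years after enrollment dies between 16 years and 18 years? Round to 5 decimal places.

0.06321

This is the probability of reaching 16 but not 18, conditional on being alive at 14: (N(16) − N(18)) / N(14).
= (8,762 − 8,087) / 10,678 = 675 / 10,678 = 0.063214.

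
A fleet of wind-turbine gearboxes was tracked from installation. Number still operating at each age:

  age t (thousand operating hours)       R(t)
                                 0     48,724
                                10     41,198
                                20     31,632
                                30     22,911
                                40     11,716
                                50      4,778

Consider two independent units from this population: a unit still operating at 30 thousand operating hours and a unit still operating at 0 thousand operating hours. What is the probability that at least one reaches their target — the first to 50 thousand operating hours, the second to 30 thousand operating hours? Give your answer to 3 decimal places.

p₁ = R(50)/R(30) = 4,778/22,911 = 0.208546; p₂ = R(30)/R(0) = 22,911/48,724 = 0.470220.
P(at least one) = 1 − (1−p₁)(1−p₂) = 1 − 0.791454 × 0.529780 = 0.580703.

0.581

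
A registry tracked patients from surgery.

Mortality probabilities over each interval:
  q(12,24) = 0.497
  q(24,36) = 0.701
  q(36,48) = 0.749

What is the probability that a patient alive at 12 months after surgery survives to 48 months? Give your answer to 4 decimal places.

0.0377

The overall survival probability is (1 − 0.497) × (1 − 0.701) × (1 − 0.749).
= 0.503 × 0.299 × 0.251 = 0.037750.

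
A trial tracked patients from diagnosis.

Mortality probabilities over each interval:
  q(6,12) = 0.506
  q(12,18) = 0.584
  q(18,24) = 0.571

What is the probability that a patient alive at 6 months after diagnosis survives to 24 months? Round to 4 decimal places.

The overall survival probability is (1 − 0.506) × (1 − 0.584) × (1 − 0.571).
= 0.494 × 0.416 × 0.429 = 0.088161.

0.0882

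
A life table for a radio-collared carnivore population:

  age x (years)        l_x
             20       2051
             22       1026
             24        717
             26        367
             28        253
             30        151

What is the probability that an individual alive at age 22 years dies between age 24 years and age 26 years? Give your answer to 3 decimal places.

This is the probability of reaching 24 but not 26, conditional on being alive at 22: (l_24 − l_26) / l_22.
= (717 − 367) / 1026 = 350 / 1026 = 0.341131.

0.341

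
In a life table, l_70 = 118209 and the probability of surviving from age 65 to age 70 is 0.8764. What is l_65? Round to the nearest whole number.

l_65 = l_70 / p = 118209 / 0.8764 = 134880.

134880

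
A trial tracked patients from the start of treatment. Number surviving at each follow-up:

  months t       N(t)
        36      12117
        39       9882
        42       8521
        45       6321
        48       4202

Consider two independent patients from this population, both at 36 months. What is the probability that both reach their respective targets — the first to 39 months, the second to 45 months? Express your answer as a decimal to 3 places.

0.425

p₁ = N(39)/N(36) = 9882/12117 = 0.815548; p₂ = N(45)/N(36) = 6321/12117 = 0.521664.
P(both) = p₁ × p₂ = 0.815548 × 0.521664 = 0.425442.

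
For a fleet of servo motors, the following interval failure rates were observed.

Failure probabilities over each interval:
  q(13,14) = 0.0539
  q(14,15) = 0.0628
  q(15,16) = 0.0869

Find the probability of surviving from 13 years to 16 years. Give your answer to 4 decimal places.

P(survive 13→16) = (1 − 0.0539) × (1 − 0.0628) × (1 − 0.0869).
= 0.9461 × 0.9372 × 0.9131 = 0.809632.

0.8096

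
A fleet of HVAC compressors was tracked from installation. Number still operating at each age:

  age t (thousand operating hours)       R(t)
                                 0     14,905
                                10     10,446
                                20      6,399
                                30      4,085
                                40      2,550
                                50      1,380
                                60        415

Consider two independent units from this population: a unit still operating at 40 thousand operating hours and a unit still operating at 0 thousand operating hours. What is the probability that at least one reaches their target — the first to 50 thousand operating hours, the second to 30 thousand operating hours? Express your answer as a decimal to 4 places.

0.6669

p₁ = R(50)/R(40) = 1,380/2,550 = 0.541176; p₂ = R(30)/R(0) = 4,085/14,905 = 0.274069.
P(at least one) = 1 − (1−p₁)(1−p₂) = 1 − 0.458824 × 0.725931 = 0.666925.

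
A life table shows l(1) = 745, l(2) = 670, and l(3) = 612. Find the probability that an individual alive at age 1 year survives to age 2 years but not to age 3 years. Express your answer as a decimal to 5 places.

0.07785

This is the probability of reaching 2 but not 3, conditional on being alive at 1: (l(2) − l(3)) / l(1).
= (670 − 612) / 745 = 58 / 745 = 0.077852.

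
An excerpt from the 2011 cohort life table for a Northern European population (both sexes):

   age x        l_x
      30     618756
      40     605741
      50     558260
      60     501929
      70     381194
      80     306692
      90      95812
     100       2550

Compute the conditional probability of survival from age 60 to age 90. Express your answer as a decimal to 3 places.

0.191

We want 30p60 = l_90/l_60.
The conditional survival probability is l_90/l_60 = 95812/501929 = 0.190888.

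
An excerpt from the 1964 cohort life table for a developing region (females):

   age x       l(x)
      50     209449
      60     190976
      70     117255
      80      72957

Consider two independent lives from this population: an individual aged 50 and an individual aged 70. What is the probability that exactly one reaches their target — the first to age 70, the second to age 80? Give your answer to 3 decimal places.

0.485

p₁ = l(70)/l(50) = 117255/209449 = 0.559826; p₂ = l(80)/l(70) = 72957/117255 = 0.622208.
P(exactly one) = p₁(1−p₂) + (1−p₁)p₂ = 0.211498 + 0.273880 = 0.485378.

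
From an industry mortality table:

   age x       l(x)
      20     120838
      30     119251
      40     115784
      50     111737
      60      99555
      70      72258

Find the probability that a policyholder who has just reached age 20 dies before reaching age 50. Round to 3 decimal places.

0.075

P(die before 50 | alive at 20) = 1 − l(50)/l(20) = 1 − 111737/120838 = (9101)/120838 = 0.075316.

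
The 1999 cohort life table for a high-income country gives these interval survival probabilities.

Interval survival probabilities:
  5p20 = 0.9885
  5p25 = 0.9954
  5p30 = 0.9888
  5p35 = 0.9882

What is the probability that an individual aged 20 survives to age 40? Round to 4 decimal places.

The overall survival probability is 0.9885 × 0.9954 × 0.9888 × 0.9882.
= 0.961452.

0.9615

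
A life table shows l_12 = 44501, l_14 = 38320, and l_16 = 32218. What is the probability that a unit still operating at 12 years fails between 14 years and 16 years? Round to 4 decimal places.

0.1371

This is the probability of reaching 14 but not 16, conditional on being operational at 12: (l_14 − l_16) / l_12.
= (38320 − 32218) / 44501 = 6102 / 44501 = 0.137121.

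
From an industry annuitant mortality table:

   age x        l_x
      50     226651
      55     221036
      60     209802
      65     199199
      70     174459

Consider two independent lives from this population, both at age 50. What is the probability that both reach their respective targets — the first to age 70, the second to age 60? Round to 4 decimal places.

p₁ = l_70/l_50 = 174459/226651 = 0.769725; p₂ = l_60/l_50 = 209802/226651 = 0.925661.
P(both) = p₁ × p₂ = 0.769725 × 0.925661 = 0.712504.

0.7125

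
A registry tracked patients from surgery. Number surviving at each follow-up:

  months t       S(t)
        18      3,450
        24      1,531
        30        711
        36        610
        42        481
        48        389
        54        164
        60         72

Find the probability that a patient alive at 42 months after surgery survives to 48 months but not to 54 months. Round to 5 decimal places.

This is the probability of reaching 48 but not 54, conditional on being alive at 42: (S(48) − S(54)) / S(42).
= (389 − 164) / 481 = 225 / 481 = 0.467775.

0.46778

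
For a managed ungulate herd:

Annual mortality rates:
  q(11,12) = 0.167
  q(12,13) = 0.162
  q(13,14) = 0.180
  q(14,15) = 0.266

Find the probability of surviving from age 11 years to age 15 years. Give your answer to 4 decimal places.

Chaining the interval survival probabilities: (1 − 0.167) × (1 − 0.162) × (1 − 0.180) × (1 − 0.266).
= 0.833 × 0.838 × 0.820 × 0.734 = 0.420145.

0.4201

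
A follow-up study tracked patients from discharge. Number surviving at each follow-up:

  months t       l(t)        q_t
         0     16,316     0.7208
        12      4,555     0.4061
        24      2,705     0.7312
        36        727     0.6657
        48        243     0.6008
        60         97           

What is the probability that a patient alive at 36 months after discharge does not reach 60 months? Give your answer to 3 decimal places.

P(die before 60 | alive at 36) = 1 − l(60)/l(36) = 1 − 97/727 = (630)/727 = 0.866575.

0.867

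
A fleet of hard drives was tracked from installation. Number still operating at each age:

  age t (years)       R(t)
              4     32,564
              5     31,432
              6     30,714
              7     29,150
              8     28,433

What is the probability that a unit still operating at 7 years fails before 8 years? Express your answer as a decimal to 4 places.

0.0246

P(fail before 8 | operational at 7) = 1 − R(8)/R(7) = 1 − 28,433/29,150 = (717)/29,150 = 0.024597.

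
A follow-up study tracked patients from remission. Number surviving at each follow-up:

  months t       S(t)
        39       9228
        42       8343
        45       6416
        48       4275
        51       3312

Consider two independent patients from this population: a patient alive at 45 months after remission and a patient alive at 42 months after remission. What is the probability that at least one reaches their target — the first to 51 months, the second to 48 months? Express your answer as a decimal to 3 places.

0.764

p₁ = S(51)/S(45) = 3312/6416 = 0.516209; p₂ = S(48)/S(42) = 4275/8343 = 0.512406.
P(at least one) = 1 − (1−p₁)(1−p₂) = 1 − 0.483791 × 0.487594 = 0.764106.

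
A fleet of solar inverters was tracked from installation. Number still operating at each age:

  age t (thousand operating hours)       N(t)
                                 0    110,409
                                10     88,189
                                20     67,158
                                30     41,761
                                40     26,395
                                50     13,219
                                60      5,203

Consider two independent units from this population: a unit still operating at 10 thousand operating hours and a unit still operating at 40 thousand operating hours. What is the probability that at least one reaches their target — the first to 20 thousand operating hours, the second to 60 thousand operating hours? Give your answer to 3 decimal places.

0.809

p₁ = N(20)/N(10) = 67,158/88,189 = 0.761524; p₂ = N(60)/N(40) = 5,203/26,395 = 0.197121.
P(at least one) = 1 − (1−p₁)(1−p₂) = 1 − 0.238476 × 0.802879 = 0.808533.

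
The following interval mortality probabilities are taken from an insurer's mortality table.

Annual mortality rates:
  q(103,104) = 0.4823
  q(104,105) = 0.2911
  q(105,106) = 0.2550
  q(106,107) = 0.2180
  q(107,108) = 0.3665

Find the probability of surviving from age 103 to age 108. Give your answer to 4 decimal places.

0.1354

Chaining the interval survival probabilities: (1 − 0.4823) × (1 − 0.2911) × (1 − 0.2550) × (1 − 0.2180) × (1 − 0.3665).
= 0.5177 × 0.7089 × 0.7450 × 0.7820 × 0.6335 = 0.135448.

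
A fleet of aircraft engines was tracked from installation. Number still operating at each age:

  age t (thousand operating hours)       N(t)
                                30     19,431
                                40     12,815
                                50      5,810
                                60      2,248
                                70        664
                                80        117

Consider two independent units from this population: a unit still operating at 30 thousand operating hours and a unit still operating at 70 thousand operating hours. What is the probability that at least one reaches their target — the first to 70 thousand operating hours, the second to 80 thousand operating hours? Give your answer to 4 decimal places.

0.2044

p₁ = N(70)/N(30) = 664/19,431 = 0.034172; p₂ = N(80)/N(70) = 117/664 = 0.176205.
P(at least one) = 1 − (1−p₁)(1−p₂) = 1 − 0.965828 × 0.823795 = 0.204356.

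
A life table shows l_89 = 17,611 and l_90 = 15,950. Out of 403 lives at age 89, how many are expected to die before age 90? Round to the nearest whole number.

The relevant probability is 1 − 15,950/17,611 = 0.094316.
Expected number = 403 × 0.094316 = 38.

38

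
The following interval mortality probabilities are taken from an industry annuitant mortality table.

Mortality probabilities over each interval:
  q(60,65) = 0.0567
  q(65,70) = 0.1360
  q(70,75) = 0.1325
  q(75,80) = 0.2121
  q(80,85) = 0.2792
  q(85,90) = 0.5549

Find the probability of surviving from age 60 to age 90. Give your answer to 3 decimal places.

P(survive 60→90) = (1 − 0.0567) × (1 − 0.1360) × (1 − 0.1325) × (1 − 0.2121) × (1 − 0.2792) × (1 − 0.5549).
= 0.9433 × 0.8640 × 0.8675 × 0.7879 × 0.7208 × 0.4451 = 0.178721.

0.179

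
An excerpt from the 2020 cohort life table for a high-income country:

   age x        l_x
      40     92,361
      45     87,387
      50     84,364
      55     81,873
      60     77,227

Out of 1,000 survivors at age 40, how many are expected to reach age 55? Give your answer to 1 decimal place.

The relevant probability is 81,873/92,361 = 0.886446.
Expected number = 1,000 × 0.886446 = 886.4.

886.4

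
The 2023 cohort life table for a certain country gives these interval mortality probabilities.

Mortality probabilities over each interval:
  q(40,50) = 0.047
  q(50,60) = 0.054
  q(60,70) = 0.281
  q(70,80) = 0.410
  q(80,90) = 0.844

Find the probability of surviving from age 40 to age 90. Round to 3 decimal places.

0.060

Chaining the interval survival probabilities: (1 − 0.047) × (1 − 0.054) × (1 − 0.281) × (1 − 0.410) × (1 − 0.844).
= 0.953 × 0.946 × 0.719 × 0.590 × 0.156 = 0.059661.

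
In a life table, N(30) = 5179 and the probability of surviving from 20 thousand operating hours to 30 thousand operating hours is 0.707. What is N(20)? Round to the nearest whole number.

N(20) = N(30) / p = 5179 / 0.707 = 7325.

7325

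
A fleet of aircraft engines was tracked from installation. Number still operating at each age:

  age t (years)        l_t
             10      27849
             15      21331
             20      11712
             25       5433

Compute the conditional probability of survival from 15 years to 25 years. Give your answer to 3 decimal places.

0.255

The conditional survival probability is l_25/l_15 = 5433/21331 = 0.254700.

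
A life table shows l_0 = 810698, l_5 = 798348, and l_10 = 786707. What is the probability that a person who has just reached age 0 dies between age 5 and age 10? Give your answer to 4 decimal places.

We want 5|5q0 = (l_5 − l_10)/l_0.
This is the probability of reaching 5 but not 10, conditional on being alive at 0: (l_5 − l_10) / l_0.
= (798348 − 786707) / 810698 = 11641 / 810698 = 0.014359.

0.0144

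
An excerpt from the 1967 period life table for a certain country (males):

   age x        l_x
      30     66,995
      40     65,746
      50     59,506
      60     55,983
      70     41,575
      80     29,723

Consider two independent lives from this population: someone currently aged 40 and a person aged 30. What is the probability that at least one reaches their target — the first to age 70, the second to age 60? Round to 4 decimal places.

0.9396

p₁ = l_70/l_40 = 41,575/65,746 = 0.632358; p₂ = l_60/l_30 = 55,983/66,995 = 0.835630.
P(at least one) = 1 − (1−p₁)(1−p₂) = 1 − 0.367642 × 0.164370 = 0.939571.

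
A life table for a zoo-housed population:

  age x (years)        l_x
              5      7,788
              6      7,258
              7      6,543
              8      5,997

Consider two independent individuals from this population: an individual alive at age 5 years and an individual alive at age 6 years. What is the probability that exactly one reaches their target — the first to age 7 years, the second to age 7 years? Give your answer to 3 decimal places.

0.227

p₁ = l_7/l_5 = 6,543/7,788 = 0.840139; p₂ = l_7/l_6 = 6,543/7,258 = 0.901488.
P(exactly one) = p₁(1−p₂) + (1−p₁)p₂ = 0.082764 + 0.144113 = 0.226877.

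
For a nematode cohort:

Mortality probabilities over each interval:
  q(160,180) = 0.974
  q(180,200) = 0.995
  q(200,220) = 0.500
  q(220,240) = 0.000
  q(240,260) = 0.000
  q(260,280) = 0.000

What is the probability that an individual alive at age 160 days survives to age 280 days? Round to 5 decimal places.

Chaining the interval survival probabilities: (1 − 0.974) × (1 − 0.995) × (1 − 0.500) × (1 − 0.000) × (1 − 0.000) × (1 − 0.000).
= 0.026 × 0.005 × 0.500 × 1.000 × 1.000 × 1.000 = 0.000065.

0.00007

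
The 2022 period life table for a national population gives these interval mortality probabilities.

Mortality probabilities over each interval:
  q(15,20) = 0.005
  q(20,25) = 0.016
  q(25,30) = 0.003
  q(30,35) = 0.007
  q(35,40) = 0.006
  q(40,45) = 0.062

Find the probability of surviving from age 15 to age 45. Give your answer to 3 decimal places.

The overall survival probability is (1 − 0.005) × (1 − 0.016) × (1 − 0.003) × (1 − 0.007) × (1 − 0.006) × (1 − 0.062).
= 0.995 × 0.984 × 0.997 × 0.993 × 0.994 × 0.938 = 0.903757.

0.904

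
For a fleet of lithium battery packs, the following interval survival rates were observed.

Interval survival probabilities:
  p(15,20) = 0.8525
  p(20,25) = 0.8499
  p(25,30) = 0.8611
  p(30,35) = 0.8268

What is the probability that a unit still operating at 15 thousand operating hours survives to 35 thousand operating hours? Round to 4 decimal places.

P(survive 15→35) = 0.8525 × 0.8499 × 0.8611 × 0.8268.
= 0.515841.

0.5158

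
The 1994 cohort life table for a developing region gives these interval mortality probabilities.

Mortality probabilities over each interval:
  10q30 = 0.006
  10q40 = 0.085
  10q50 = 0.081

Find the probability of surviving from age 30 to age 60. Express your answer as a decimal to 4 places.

0.8358

Chaining the interval survival probabilities: (1 − 0.006) × (1 − 0.085) × (1 − 0.081).
= 0.994 × 0.915 × 0.919 = 0.835840.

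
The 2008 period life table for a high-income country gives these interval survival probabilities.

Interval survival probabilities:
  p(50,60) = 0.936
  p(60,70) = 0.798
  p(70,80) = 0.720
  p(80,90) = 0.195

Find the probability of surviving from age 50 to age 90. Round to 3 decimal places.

P(survive 50→90) = 0.936 × 0.798 × 0.720 × 0.195.
= 0.104869.

0.105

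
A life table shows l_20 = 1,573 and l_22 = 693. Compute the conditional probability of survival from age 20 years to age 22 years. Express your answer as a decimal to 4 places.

The conditional survival probability is l_22/l_20 = 693/1,573 = 0.440559.

0.4406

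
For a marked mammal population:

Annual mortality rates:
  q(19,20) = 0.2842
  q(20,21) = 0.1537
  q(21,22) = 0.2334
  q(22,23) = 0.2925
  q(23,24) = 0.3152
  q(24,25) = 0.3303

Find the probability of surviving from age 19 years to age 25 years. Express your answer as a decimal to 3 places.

0.151

P(survive 19→25) = (1 − 0.2842) × (1 − 0.1537) × (1 − 0.2334) × (1 − 0.2925) × (1 − 0.3152) × (1 − 0.3303).
= 0.7158 × 0.8463 × 0.7666 × 0.7075 × 0.6848 × 0.6697 = 0.150680.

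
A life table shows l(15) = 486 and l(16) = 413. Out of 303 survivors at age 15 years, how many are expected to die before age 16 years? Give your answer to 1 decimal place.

The relevant probability is 1 − 413/486 = 0.150206.
Expected number = 303 × 0.150206 = 45.5.

45.5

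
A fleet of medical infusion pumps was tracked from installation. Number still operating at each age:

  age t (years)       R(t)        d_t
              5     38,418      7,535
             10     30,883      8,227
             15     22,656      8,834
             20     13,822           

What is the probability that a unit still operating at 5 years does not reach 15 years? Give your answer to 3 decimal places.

P(fail before 15 | operational at 5) = 1 − R(15)/R(5) = 1 − 22,656/38,418 = (15,762)/38,418 = 0.410276.

0.410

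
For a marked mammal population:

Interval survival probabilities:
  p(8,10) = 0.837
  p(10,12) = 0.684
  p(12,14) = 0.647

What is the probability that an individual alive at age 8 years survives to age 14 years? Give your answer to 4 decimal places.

P(survive 8→14) = 0.837 × 0.684 × 0.647.
= 0.370413.

0.3704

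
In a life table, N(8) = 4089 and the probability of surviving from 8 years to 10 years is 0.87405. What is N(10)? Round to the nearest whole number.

N(10) = N(8) × p = 4089 × 0.87405 = 3574.

3574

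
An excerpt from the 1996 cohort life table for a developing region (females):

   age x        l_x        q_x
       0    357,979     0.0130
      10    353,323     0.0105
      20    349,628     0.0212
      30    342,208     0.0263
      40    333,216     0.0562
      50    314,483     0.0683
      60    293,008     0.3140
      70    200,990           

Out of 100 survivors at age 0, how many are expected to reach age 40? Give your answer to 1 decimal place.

93.1

The relevant probability is 333,216/357,979 = 0.930826.
Expected number = 100 × 0.930826 = 93.1.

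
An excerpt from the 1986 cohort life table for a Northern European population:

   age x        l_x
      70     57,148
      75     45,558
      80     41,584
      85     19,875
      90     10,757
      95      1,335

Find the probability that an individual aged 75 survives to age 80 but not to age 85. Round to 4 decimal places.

We want 5|5q75 = (l_80 − l_85)/l_75.
This is the probability of reaching 80 but not 85, conditional on being alive at 75: (l_80 − l_85) / l_75.
= (41,584 − 19,875) / 45,558 = 21,709 / 45,558 = 0.476513.

0.4765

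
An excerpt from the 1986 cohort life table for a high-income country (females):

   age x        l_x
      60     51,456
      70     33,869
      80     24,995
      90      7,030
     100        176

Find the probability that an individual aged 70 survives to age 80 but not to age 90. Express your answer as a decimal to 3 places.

0.530

We want 10|10q70 = (l_80 − l_90)/l_70.
This is the probability of reaching 80 but not 90, conditional on being alive at 70: (l_80 − l_90) / l_70.
= (24,995 − 7,030) / 33,869 = 17,965 / 33,869 = 0.530426.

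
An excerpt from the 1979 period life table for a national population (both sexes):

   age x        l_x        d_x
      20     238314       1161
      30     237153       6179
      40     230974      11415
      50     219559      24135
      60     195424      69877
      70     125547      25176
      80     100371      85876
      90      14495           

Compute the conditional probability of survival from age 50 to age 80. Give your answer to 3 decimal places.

0.457

The conditional survival probability is l_80/l_50 = 100371/219559 = 0.457148.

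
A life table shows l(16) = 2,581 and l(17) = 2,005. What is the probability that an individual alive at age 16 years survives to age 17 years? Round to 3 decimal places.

The conditional survival probability is l(17)/l(16) = 2,005/2,581 = 0.776831.

0.777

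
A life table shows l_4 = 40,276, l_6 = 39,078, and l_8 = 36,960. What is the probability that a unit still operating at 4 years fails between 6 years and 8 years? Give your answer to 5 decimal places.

0.05259

This is the probability of reaching 6 but not 8, conditional on being operational at 4: (l_6 − l_8) / l_4.
= (39,078 − 36,960) / 40,276 = 2,118 / 40,276 = 0.052587.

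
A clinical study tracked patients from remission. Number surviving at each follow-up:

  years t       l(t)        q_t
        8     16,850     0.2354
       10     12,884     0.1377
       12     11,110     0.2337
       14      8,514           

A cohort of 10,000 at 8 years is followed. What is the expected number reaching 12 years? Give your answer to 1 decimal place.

The relevant probability is 11,110/16,850 = 0.659347.
Expected number = 10,000 × 0.659347 = 6593.5.

6593.5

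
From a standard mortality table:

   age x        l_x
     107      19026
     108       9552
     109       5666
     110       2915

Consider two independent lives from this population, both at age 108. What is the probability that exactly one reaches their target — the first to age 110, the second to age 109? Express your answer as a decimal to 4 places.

0.5363

p₁ = l_110/l_108 = 2915/9552 = 0.305172; p₂ = l_109/l_108 = 5666/9552 = 0.593174.
P(exactly one) = p₁(1−p₂) + (1−p₁)p₂ = 0.124152 + 0.412154 = 0.536306.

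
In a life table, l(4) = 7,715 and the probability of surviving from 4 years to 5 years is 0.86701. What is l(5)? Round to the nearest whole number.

6689

l(5) = l(4) × p = 7,715 × 0.86701 = 6689.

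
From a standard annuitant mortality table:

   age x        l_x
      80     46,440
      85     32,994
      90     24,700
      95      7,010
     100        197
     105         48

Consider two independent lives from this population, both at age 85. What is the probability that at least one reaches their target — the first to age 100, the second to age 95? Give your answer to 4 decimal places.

0.2172

p₁ = l_100/l_85 = 197/32,994 = 0.005971; p₂ = l_95/l_85 = 7,010/32,994 = 0.212463.
P(at least one) = 1 − (1−p₁)(1−p₂) = 1 − 0.994029 × 0.787537 = 0.217165.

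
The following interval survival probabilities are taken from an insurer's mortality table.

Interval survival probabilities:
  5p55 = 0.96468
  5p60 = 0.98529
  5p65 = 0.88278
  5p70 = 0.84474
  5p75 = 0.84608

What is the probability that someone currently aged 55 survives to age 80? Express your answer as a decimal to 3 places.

0.600

25p55 = 0.96468 × 0.98529 × 0.88278 × 0.84474 × 0.84608.
= 0.599700.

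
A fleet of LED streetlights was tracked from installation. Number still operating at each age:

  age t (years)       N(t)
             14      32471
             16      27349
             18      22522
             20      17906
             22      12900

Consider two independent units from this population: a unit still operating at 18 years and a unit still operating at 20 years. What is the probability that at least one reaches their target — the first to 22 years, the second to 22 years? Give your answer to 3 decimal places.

p₁ = N(22)/N(18) = 12900/22522 = 0.572773; p₂ = N(22)/N(20) = 12900/17906 = 0.720429.
P(at least one) = 1 − (1−p₁)(1−p₂) = 1 − 0.427227 × 0.279571 = 0.880560.

0.881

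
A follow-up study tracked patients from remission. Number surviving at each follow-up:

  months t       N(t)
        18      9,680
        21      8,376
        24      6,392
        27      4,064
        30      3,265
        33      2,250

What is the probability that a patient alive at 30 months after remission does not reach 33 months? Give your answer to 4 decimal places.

P(die before 33 | alive at 30) = 1 − N(33)/N(30) = 1 − 2,250/3,265 = (1,015)/3,265 = 0.310873.

0.3109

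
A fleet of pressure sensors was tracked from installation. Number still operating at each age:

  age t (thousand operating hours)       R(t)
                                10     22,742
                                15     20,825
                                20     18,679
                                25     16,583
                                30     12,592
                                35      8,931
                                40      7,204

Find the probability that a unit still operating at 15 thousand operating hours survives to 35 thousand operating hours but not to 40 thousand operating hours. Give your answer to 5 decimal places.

This is the probability of reaching 35 but not 40, conditional on being operational at 15: (R(35) − R(40)) / R(15).
= (8,931 − 7,204) / 20,825 = 1,727 / 20,825 = 0.082929.

0.08293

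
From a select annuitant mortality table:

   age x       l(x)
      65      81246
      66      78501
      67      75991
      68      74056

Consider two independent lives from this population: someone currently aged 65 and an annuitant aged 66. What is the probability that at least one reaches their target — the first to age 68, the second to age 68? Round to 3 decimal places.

p₁ = l(68)/l(65) = 74056/81246 = 0.911503; p₂ = l(68)/l(66) = 74056/78501 = 0.943377.
P(at least one) = 1 − (1−p₁)(1−p₂) = 1 − 0.088497 × 0.056623 = 0.994989.

0.995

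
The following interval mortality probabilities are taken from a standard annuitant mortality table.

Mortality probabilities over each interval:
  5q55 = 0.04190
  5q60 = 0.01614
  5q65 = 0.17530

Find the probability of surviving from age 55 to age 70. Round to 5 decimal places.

0.77739

Chaining the interval survival probabilities: (1 − 0.04190) × (1 − 0.01614) × (1 − 0.17530).
= 0.95810 × 0.98386 × 0.82470 = 0.777392.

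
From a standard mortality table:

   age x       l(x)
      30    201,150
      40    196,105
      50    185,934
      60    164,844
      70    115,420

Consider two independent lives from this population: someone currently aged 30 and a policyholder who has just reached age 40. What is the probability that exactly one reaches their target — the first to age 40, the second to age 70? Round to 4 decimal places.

p₁ = l(40)/l(30) = 196,105/201,150 = 0.974919; p₂ = l(70)/l(40) = 115,420/196,105 = 0.588562.
P(exactly one) = p₁(1−p₂) + (1−p₁)p₂ = 0.401119 + 0.014762 = 0.415880.

0.4159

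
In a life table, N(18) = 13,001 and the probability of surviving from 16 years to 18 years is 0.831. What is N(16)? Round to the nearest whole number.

15645

N(16) = N(18) / p = 13,001 / 0.831 = 15645.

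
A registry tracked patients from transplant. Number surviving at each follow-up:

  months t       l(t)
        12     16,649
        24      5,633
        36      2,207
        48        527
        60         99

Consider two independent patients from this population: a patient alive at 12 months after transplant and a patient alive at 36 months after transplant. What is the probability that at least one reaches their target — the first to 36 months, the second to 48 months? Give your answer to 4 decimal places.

p₁ = l(36)/l(12) = 2,207/16,649 = 0.132561; p₂ = l(48)/l(36) = 527/2,207 = 0.238786.
P(at least one) = 1 − (1−p₁)(1−p₂) = 1 − 0.867439 × 0.761214 = 0.339693.

0.3397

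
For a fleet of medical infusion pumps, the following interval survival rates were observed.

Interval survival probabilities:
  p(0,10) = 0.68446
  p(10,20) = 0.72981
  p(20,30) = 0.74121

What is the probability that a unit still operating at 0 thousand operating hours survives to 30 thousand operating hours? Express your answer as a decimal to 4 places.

P(survive 0→30) = 0.68446 × 0.72981 × 0.74121.
= 0.370253.

0.3703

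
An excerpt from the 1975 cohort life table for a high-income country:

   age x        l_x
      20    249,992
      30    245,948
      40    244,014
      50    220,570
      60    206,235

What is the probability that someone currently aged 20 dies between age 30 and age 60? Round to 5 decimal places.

We want 10|30q20 = (l_30 − l_60)/l_20.
This is the probability of reaching 30 but not 60, conditional on being alive at 20: (l_30 − l_60) / l_20.
= (245,948 − 206,235) / 249,992 = 39,713 / 249,992 = 0.158857.

0.15886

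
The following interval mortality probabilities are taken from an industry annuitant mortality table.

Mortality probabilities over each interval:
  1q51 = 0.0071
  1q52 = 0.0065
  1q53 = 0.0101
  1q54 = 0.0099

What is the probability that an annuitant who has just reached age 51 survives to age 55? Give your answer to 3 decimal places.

0.967

4p51 = (1 − 0.0071) × (1 − 0.0065) × (1 − 0.0101) × (1 − 0.0099).
= 0.9929 × 0.9935 × 0.9899 × 0.9901 = 0.966816.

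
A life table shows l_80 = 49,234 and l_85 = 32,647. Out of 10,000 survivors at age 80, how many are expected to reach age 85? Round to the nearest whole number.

6631

The relevant probability is 32,647/49,234 = 0.663099.
Expected number = 10,000 × 0.663099 = 6631.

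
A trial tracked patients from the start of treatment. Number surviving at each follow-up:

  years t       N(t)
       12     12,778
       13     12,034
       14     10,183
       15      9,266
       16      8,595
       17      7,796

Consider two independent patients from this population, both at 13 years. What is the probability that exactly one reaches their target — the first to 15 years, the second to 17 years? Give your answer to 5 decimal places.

p₁ = N(15)/N(13) = 9,266/12,034 = 0.769985; p₂ = N(17)/N(13) = 7,796/12,034 = 0.647831.
P(exactly one) = p₁(1−p₂) + (1−p₁)p₂ = 0.271165 + 0.149011 = 0.420176.

0.42018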